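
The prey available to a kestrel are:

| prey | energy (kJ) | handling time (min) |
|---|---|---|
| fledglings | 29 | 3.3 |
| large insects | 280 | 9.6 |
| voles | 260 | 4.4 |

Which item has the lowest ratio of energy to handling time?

fledglings

In descending order of E/h:
voles: 260/4.4 = 59.1 kJ/min
large insects: 280/9.6 = 29.2 kJ/min
fledglings: 29/3.3 = 8.79 kJ/min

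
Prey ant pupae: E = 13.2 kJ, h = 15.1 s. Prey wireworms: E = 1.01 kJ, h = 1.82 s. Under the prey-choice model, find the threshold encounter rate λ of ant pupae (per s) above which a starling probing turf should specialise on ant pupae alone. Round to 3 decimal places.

0.115 per s

The zero-one rule: include wireworms iff E₂/h₂ > λE₁/(1+λh₁). Equality gives the switch point.
λE₁h₂ = E₂ + λE₂h₁ ⇒ λ = E₂/(E₁h₂ − E₂h₁) = 1.01/(24.02 − 15.25) = 0.1151 per s.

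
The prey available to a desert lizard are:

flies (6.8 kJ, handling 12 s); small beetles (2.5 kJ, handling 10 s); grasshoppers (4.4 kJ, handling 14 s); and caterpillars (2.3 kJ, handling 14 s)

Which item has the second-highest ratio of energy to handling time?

grasshoppers

In descending order of E/h:
flies: 6.8/12 = 0.567 kJ/s
grasshoppers: 4.4/14 = 0.314 kJ/s
small beetles: 2.5/10 = 0.25 kJ/s
caterpillars: 2.3/14 = 0.164 kJ/s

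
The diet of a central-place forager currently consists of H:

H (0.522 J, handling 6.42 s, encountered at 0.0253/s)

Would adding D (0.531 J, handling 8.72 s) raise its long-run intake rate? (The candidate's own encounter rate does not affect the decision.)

Yes

Current rate: (0.0253×0.522)/(1 + 0.0253×6.42) = 0.01136 J/s.
D: E/h = 0.531/8.72 = 0.06089 J/s.
Since 0.06089 > R, including D increases the long-run rate.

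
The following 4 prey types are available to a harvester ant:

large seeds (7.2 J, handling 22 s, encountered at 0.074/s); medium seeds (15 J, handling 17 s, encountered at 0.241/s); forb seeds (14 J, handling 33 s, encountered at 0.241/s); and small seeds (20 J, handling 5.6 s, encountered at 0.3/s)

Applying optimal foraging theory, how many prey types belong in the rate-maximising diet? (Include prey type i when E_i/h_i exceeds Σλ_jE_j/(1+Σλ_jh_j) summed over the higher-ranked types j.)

1

Profitabilities (E/h, J/s): small seeds 3.57, medium seeds 0.882, forb seeds 0.424, large seeds 0.327. Add prey in this order while the next type's profitability exceeds the intake rate on those already taken.
Rate on top 1: 2.239. medium seeds: 0.882 < 2.239 → exclude; stop.
Optimal diet: small seeds — 1 of 4 types.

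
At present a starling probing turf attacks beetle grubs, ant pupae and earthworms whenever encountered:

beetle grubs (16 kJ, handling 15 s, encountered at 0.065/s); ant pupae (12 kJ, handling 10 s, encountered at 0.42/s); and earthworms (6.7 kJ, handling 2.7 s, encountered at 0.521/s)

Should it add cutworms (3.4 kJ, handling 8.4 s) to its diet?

Intake rate on the current diet: R = (0.065×16 + 0.42×12 + 0.521×6.7) / (1 + 0.065×15 + 0.42×10 + 0.521×2.7) = 9.571/7.582 = 1.262 kJ/s.
cutworms: E/h = 3.4/8.4 = 0.4048 kJ/s.
Since 0.4048 < R, time spent handling cutworms is better spent searching.

No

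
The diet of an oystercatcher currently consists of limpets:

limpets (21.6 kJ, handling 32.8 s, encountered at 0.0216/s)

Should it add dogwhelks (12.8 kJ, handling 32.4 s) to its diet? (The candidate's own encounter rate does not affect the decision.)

Yes

Intake rate on the current diet: R = (0.0216×21.6) / (1 + 0.0216×32.8) = 0.4666/1.708 = 0.2731 kJ/s.
Profitability of dogwhelks: 12.8/32.4 = 0.3951 kJ/s.
0.3951 > 0.2731, so adding dogwhelks raises the average — include it.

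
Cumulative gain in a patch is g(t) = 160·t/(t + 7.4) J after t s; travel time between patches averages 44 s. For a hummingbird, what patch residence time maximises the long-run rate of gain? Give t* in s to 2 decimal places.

Optimal t* satisfies g'(t*) = g(t*)/(T + t*).
g'(t) = 160·7.4/(t + 7.4)². Setting 160·7.4/(t+7.4)² = 160t/[(t+7.4)(44+t)] gives 7.4(44+t) = t(t+7.4), so t² = 7.4×44 = 325.6.
t* = √325.6 = 18.04 s.

18.04 s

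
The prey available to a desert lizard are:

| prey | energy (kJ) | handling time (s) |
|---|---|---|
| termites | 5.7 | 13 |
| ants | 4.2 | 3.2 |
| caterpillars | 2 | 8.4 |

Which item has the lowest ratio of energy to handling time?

caterpillars

Profitability E/h (kJ/s): termites = 5.7/13 = 0.438, ants = 4.2/3.2 = 1.31, caterpillars = 2/8.4 = 0.238.
Ranked: ants > termites > caterpillars.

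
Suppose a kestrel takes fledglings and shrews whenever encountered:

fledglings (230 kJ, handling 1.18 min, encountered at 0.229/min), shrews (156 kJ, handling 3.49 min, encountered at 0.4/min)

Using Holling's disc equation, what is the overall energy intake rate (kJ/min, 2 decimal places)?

43.16 kJ/min

Energy encountered per unit search time: 0.229×230 + 0.4×156 = 115.1 kJ/min.
Handling time per unit search time: 0.229×1.18 + 0.4×3.49 = 1.666.
Rate = 115.1/(1 + 1.666) = 43.16 kJ/min.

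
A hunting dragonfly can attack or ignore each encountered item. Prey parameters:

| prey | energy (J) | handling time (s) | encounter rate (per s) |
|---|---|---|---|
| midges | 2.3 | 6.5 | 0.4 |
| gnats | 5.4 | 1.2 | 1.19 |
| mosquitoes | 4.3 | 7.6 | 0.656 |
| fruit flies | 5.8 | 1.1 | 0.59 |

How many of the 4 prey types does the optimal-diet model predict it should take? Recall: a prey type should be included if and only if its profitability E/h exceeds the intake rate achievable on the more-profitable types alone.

2

E/h in descending order: fruit flies 5.27, gnats 4.5, mosquitoes 0.566, midges 0.354 J/s. The optimal diet is the largest prefix of this list for which every included type satisfies E_i/h_i > R on the types above it.
Rate on top 1: 2.075. gnats: 4.5 > 2.075 → include.
Rate on top 2: 3.201. mosquitoes: 0.566 < 3.201 → exclude; stop.
Optimal diet: fruit flies, gnats — 2 of 4 types.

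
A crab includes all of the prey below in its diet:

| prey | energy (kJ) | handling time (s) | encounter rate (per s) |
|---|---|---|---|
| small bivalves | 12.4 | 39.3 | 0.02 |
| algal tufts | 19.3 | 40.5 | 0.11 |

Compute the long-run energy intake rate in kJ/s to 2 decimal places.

0.38 kJ/s

Energy encountered per unit search time: 0.02×12.4 + 0.11×19.3 = 2.371 kJ/s.
Handling time per unit search time: 0.02×39.3 + 0.11×40.5 = 5.241.
Rate = 2.371/(1 + 5.241) = 0.3799 kJ/s.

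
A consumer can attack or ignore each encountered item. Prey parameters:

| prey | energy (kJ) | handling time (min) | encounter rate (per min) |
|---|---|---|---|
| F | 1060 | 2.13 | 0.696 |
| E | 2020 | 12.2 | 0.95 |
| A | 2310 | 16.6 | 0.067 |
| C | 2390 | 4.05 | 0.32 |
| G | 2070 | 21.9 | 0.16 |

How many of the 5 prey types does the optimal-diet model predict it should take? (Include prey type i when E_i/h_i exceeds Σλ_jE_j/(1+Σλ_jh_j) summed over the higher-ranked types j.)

Rank by E/h (kJ/min): C 590, F 498, E 166, A 139, G 94.5. Include each in turn until the next type's E/h falls below the running intake rate.
Rate on top 1: 333.1. F: 498 > 333.1 → include.
Rate on top 2: 397.7. E: 166 < 397.7 → exclude; stop.
Optimal diet: C, F — 2 of 5 types.

2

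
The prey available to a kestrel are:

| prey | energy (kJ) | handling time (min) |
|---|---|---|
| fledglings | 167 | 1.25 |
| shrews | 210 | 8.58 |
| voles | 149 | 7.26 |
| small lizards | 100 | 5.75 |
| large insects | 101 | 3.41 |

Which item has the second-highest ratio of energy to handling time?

large insects

Profitability E/h (kJ/min): fledglings = 167/1.25 = 134, shrews = 210/8.58 = 24.5, voles = 149/7.26 = 20.5, small lizards = 100/5.75 = 17.4, large insects = 101/3.41 = 29.6.
Ranked: fledglings > large insects > shrews > voles > small lizards.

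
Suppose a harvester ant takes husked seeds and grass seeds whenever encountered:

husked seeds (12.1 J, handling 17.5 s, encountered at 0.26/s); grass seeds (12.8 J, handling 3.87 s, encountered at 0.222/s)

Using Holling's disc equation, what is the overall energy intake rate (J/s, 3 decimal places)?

0.934 J/s

R = (0.26×12.1 + 0.222×12.8) / (1 + 0.26×17.5 + 0.222×3.87) = 5.988/6.409 = 0.9342 J/s.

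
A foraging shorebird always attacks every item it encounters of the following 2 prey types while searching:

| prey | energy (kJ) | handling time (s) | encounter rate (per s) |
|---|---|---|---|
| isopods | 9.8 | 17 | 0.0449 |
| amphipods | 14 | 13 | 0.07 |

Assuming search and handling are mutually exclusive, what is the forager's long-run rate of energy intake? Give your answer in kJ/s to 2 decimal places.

0.53 kJ/s

Energy encountered per unit search time: 0.0449×9.8 + 0.07×14 = 1.42 kJ/s.
Handling time per unit search time: 0.0449×17 + 0.07×13 = 1.673.
Rate = 1.42/(1 + 1.673) = 0.5312 kJ/s.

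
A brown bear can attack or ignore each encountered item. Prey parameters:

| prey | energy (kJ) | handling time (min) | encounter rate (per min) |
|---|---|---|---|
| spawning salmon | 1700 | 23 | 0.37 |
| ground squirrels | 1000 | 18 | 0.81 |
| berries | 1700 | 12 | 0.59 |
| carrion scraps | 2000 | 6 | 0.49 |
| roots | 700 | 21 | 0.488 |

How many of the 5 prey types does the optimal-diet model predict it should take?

1

Rank by E/h (kJ/min): carrion scraps 333, berries 142, spawning salmon 73.9, ground squirrels 55.6, roots 33.3. Include each in turn until the next type's E/h falls below the running intake rate.
Rate on top 1: 248.7. berries: 142 < 248.7 → exclude; stop.
Optimal diet: carrion scraps — 1 of 5 types.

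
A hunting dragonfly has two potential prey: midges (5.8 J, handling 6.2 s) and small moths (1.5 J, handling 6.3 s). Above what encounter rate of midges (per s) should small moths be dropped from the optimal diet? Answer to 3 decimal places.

Drop small moths once their profitability E₂/h₂ falls below the rate achievable on midges alone: E₂/h₂ = λE₁/(1 + λh₁).
Solve for λ: λE₁h₂ = E₂(1 + λh₁) → λ(E₁h₂ − E₂h₁) = E₂ → λ = E₂/(E₁h₂ − E₂h₁).
λ = 1.5/(5.8×6.3 − 1.5×6.2) = 1.5/27.24 = 0.05507 per s.

0.055 per s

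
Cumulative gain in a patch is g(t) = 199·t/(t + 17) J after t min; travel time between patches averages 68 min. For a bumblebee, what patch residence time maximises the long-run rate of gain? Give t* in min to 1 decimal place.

By the marginal value theorem, leave when the instantaneous gain rate g'(t) equals the habitat-wide average g(t)/(T + t).
g'(t) = 199·17/(t + 17)². Setting 199·17/(t+17)² = 199t/[(t+17)(68+t)] gives 17(68+t) = t(t+17), so t² = 17×68 = 1156.
t* = √1156 = 34 min.

34.0 min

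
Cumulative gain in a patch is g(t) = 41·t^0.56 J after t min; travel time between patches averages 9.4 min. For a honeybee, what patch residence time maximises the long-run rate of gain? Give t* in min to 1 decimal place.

Optimal t* satisfies g'(t*) = g(t*)/(T + t*).
g'(t) = 0.56·41·t^-0.44. Setting 0.56·41·t^-0.44 = 41·t^0.56/(9.4+t) gives 0.56(9.4+t) = t, so 0.44·t = 0.56×9.4.
t* = 0.56×9.4/0.44 = 11.96 min.

12.0 min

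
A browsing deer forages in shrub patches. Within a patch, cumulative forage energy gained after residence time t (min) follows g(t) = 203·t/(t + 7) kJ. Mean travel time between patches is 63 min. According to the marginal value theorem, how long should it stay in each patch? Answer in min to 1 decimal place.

Optimal t* satisfies g'(t*) = g(t*)/(T + t*).
g'(t) = 203·7/(t + 7)². Setting 203·7/(t+7)² = 203t/[(t+7)(63+t)] gives 7(63+t) = t(t+7), so t² = 7×63 = 441.
t* = √441 = 21 min.

21.0 min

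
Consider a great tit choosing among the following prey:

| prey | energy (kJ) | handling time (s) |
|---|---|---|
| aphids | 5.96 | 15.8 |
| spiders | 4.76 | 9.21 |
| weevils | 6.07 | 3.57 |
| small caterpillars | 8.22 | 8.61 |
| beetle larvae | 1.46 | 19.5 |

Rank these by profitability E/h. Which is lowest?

In descending order of E/h:
weevils: 6.07/3.57 = 1.7 kJ/s
small caterpillars: 8.22/8.61 = 0.955 kJ/s
spiders: 4.76/9.21 = 0.517 kJ/s
aphids: 5.96/15.8 = 0.377 kJ/s
beetle larvae: 1.46/19.5 = 0.0749 kJ/s

beetle larvae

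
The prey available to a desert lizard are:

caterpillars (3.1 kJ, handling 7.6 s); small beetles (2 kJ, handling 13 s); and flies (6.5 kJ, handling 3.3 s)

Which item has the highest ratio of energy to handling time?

flies

In descending order of E/h:
flies: 6.5/3.3 = 1.97 kJ/s
caterpillars: 3.1/7.6 = 0.408 kJ/s
small beetles: 2/13 = 0.154 kJ/s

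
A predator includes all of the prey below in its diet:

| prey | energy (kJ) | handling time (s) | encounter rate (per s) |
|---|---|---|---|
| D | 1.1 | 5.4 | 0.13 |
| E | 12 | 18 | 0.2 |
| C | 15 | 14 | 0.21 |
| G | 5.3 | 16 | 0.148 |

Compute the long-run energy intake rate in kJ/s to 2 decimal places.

0.61 kJ/s

R = (0.13×1.1 + 0.2×12 + 0.21×15 + 0.148×5.3) / (1 + 0.13×5.4 + 0.2×18 + 0.21×14 + 0.148×16) = 6.477/10.61 = 0.6105 kJ/s.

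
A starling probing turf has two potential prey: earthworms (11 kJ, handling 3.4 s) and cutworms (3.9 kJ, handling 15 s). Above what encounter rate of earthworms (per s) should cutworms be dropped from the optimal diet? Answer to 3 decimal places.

At the threshold, the rate on earthworms alone equals the profitability of cutworms: λ·11/(1 + λ·3.4) = 3.9/15 = 0.26.
Rearranging, λ(11 − 0.26×3.4) = 0.26, so λ = 0.26/10.12 = 0.0257 per s.

0.026 per s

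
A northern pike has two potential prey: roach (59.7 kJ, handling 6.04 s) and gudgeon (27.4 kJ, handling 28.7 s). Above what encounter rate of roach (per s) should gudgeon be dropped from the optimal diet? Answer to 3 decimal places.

The zero-one rule: include gudgeon iff E₂/h₂ > λE₁/(1+λh₁). Equality gives the switch point.
λE₁h₂ = E₂ + λE₂h₁ ⇒ λ = E₂/(E₁h₂ − E₂h₁) = 27.4/(1713 − 165.5) = 0.0177 per s.

0.018 per s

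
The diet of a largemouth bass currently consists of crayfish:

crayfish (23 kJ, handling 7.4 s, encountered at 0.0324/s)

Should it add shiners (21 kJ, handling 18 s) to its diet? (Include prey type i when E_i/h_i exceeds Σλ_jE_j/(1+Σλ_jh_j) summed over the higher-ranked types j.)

Yes

On crayfish alone, R = ΣλE/(1+Σλh) = 0.7452/1.24 = 0.6011 kJ/s.
shiners: E/h = 21/18 = 1.167 kJ/s.
Since 1.167 > R, including shiners increases the long-run rate.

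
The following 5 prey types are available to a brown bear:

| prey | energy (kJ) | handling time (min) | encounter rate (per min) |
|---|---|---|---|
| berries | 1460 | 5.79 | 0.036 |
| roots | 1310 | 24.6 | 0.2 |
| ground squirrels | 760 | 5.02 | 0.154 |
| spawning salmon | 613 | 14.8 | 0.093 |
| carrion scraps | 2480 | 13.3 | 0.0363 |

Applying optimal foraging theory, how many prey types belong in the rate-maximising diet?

3

Profitabilities (E/h, kJ/min): berries 252, carrion scraps 186, ground squirrels 151, roots 53.3, spawning salmon 41.4. Add prey in this order while the next type's profitability exceeds the intake rate on those already taken.
Rate on top 1: 43.49. carrion scraps: 186 > 43.49 → include.
Rate on top 2: 84.31. ground squirrels: 151 > 84.31 → include.
Rate on top 3: 105.4. roots: 53.3 < 105.4 → exclude; stop.
Optimal diet: berries, carrion scraps, ground squirrels — 3 of 5 types.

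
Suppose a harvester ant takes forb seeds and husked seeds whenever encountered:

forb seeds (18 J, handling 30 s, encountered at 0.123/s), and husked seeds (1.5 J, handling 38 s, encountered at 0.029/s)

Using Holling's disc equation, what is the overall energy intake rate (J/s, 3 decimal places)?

R = (0.123×18 + 0.029×1.5) / (1 + 0.123×30 + 0.029×38) = 2.257/5.792 = 0.3898 J/s.

0.390 J/s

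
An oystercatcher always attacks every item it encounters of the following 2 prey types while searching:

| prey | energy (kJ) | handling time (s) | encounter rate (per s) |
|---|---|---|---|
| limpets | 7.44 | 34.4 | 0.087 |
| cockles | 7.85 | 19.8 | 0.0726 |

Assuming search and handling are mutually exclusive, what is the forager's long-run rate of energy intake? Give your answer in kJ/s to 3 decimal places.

Energy encountered per unit search time: 0.087×7.44 + 0.0726×7.85 = 1.217 kJ/s.
Handling time per unit search time: 0.087×34.4 + 0.0726×19.8 = 4.43.
Rate = 1.217/(1 + 4.43) = 0.2241 kJ/s.

0.224 kJ/s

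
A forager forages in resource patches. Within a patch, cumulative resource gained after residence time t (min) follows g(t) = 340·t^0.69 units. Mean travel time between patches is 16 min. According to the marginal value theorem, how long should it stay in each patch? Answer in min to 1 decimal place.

35.6 min

Optimal t* satisfies g'(t*) = g(t*)/(T + t*).
g'(t) = 0.69·340·t^-0.31. Setting 0.69·340·t^-0.31 = 340·t^0.69/(16+t) gives 0.69(16+t) = t, so 0.31·t = 0.69×16.
t* = 0.69×16/0.31 = 35.61 min.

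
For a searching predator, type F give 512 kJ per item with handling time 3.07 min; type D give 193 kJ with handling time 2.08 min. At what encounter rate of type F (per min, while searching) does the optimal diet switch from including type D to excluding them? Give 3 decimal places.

At the threshold, the rate on type F alone equals the profitability of type D: λ·512/(1 + λ·3.07) = 193/2.08 = 92.79.
Rearranging, λ(512 − 92.79×3.07) = 92.79, so λ = 92.79/227.1 = 0.4085 per min.

0.409 per min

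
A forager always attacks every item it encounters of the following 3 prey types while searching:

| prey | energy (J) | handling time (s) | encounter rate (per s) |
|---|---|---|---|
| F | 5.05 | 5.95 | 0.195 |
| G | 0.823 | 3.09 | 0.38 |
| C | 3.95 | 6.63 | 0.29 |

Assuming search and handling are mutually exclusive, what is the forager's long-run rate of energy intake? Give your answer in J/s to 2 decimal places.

R = (0.195×5.05 + 0.38×0.823 + 0.29×3.95) / (1 + 0.195×5.95 + 0.38×3.09 + 0.29×6.63) = 2.443/5.257 = 0.4647 J/s.

0.46 J/s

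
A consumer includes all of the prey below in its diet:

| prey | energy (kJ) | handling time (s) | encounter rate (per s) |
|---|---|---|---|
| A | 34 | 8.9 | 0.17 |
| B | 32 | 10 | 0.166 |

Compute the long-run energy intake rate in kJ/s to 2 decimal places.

R = (0.17×34 + 0.166×32) / (1 + 0.17×8.9 + 0.166×10) = 11.09/4.173 = 2.658 kJ/s.

2.66 kJ/s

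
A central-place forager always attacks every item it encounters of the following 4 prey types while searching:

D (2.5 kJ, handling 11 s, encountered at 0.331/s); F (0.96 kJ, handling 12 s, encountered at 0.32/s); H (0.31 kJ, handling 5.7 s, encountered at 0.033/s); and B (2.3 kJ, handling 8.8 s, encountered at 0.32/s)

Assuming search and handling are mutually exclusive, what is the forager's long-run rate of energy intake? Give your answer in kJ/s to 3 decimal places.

Energy encountered per unit search time: 0.331×2.5 + 0.32×0.96 + 0.033×0.31 + 0.32×2.3 = 1.881 kJ/s.
Handling time per unit search time: 0.331×11 + 0.32×12 + 0.033×5.7 + 0.32×8.8 = 10.49.
Rate = 1.881/(1 + 10.49) = 0.1638 kJ/s.

0.164 kJ/s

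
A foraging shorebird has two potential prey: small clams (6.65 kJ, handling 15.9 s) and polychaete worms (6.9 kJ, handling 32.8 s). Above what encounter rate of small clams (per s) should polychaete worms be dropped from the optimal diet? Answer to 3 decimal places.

At the threshold, the rate on small clams alone equals the profitability of polychaete worms: λ·6.65/(1 + λ·15.9) = 6.9/32.8 = 0.2104.
Rearranging, λ(6.65 − 0.2104×15.9) = 0.2104, so λ = 0.2104/3.305 = 0.06365 per s.

0.064 per s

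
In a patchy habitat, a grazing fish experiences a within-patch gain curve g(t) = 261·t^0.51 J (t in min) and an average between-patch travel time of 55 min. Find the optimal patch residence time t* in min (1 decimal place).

57.2 min

Maximise g(t)/(T+t): set derivative to zero → g'(t)(T+t) = g(t).
g'(t) = 0.51·261·t^-0.49. Setting 0.51·261·t^-0.49 = 261·t^0.51/(55+t) gives 0.51(55+t) = t, so 0.49·t = 0.51×55.
t* = 0.51×55/0.49 = 57.24 min.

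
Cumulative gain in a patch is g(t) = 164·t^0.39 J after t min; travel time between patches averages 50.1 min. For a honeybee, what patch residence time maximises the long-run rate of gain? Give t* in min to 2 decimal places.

Optimal t* satisfies g'(t*) = g(t*)/(T + t*).
g'(t) = 0.39·164·t^-0.61. Setting 0.39·164·t^-0.61 = 164·t^0.39/(50.1+t) gives 0.39(50.1+t) = t, so 0.61·t = 0.39×50.1.
t* = 0.39×50.1/0.61 = 32.03 min.

32.03 min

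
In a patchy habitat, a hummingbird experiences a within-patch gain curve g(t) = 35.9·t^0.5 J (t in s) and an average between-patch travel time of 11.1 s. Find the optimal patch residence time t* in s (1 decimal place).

11.1 s

By the marginal value theorem, leave when the instantaneous gain rate g'(t) equals the habitat-wide average g(t)/(T + t).
g'(t) = 0.5·35.9·t^-0.5. Setting 0.5·35.9·t^-0.5 = 35.9·t^0.5/(11.1+t) gives 0.5(11.1+t) = t, so 0.50·t = 0.5×11.1.
t* = 0.5×11.1/0.50 = 11.1 s.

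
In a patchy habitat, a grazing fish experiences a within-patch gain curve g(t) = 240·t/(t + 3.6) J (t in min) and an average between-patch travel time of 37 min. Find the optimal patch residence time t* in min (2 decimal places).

Optimal t* satisfies g'(t*) = g(t*)/(T + t*).
g'(t) = 240·3.6/(t + 3.6)². Setting 240·3.6/(t+3.6)² = 240t/[(t+3.6)(37+t)] gives 3.6(37+t) = t(t+3.6), so t² = 3.6×37 = 133.2.
t* = √133.2 = 11.54 min.

11.54 min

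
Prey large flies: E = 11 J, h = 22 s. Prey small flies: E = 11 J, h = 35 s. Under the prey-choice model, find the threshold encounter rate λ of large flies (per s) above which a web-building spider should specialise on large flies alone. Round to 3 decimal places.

0.077 per s

Drop small flies once their profitability E₂/h₂ falls below the rate achievable on large flies alone: E₂/h₂ = λE₁/(1 + λh₁).
Solve for λ: λE₁h₂ = E₂(1 + λh₁) → λ(E₁h₂ − E₂h₁) = E₂ → λ = E₂/(E₁h₂ − E₂h₁).
λ = 11/(11×35 − 11×22) = 11/143 = 0.07692 per s.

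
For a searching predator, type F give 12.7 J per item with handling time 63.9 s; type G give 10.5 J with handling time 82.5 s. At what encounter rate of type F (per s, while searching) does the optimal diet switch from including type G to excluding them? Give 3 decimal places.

0.028 per s

At the threshold, the rate on type F alone equals the profitability of type G: λ·12.7/(1 + λ·63.9) = 10.5/82.5 = 0.1273.
Rearranging, λ(12.7 − 0.1273×63.9) = 0.1273, so λ = 0.1273/4.567 = 0.02787 per s.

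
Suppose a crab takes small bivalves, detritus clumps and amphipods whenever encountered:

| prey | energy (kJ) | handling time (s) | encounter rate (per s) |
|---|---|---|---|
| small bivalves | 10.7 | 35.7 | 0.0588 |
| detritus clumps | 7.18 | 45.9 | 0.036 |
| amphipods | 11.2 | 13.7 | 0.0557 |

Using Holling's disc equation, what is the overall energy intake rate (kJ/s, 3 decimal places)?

0.274 kJ/s

R = (0.0588×10.7 + 0.036×7.18 + 0.0557×11.2) / (1 + 0.0588×35.7 + 0.036×45.9 + 0.0557×13.7) = 1.511/5.515 = 0.2741 kJ/s.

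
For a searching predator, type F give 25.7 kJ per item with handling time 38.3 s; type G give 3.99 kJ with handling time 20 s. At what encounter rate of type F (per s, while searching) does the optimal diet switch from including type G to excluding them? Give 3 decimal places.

0.011 per s

Drop type G once their profitability E₂/h₂ falls below the rate achievable on type F alone: E₂/h₂ = λE₁/(1 + λh₁).
Solve for λ: λE₁h₂ = E₂(1 + λh₁) → λ(E₁h₂ − E₂h₁) = E₂ → λ = E₂/(E₁h₂ − E₂h₁).
λ = 3.99/(25.7×20 − 3.99×38.3) = 3.99/361.2 = 0.01105 per s.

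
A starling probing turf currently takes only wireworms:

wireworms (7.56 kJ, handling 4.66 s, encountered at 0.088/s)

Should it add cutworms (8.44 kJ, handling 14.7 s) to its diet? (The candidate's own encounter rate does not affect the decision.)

Yes

Intake rate on the current diet: R = (0.088×7.56) / (1 + 0.088×4.66) = 0.6653/1.41 = 0.4718 kJ/s.
Profitability of cutworms: 8.44/14.7 = 0.5741 kJ/s.
0.5741 > 0.4718, so adding cutworms raises the average — include it.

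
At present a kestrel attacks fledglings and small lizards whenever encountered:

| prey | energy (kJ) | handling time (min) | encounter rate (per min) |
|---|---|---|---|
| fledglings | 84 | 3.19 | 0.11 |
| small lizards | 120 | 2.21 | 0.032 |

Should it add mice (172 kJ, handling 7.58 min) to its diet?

Yes

On fledglings and small lizards alone, R = ΣλE/(1+Σλh) = 13.08/1.422 = 9.201 kJ/min.
mice: E/h = 172/7.58 = 22.69 kJ/min.
22.69 > 9.201, so adding mice raises the average — include it.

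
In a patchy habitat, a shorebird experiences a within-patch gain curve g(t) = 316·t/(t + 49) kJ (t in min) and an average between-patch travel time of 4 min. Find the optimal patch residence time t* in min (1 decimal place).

By the marginal value theorem, leave when the instantaneous gain rate g'(t) equals the habitat-wide average g(t)/(T + t).
g'(t) = 316·49/(t + 49)². Setting 316·49/(t+49)² = 316t/[(t+49)(4+t)] gives 49(4+t) = t(t+49), so t² = 49×4 = 196.
t* = √196 = 14 min.

14.0 min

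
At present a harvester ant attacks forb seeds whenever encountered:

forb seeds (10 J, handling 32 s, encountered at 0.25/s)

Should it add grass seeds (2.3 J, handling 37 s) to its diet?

No

Current rate: (0.25×10)/(1 + 0.25×32) = 0.2778 J/s.
Profitability of grass seeds: 2.3/37 = 0.06216 J/s.
0.06216 < 0.2778, so adding grass seeds would lower the average — exclude it.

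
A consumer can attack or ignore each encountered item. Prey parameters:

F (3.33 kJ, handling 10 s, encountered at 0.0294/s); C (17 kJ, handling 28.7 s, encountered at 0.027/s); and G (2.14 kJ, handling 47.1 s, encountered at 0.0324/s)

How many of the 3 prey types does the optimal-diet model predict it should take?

Rank by E/h (kJ/s): C 0.592, F 0.333, G 0.0454. Include each in turn until the next type's E/h falls below the running intake rate.
Rate on top 1: 0.2586. F: 0.333 > 0.2586 → include.
Rate on top 2: 0.2692. G: 0.0454 < 0.2692 → exclude; stop.
Optimal diet: C, F — 2 of 3 types.

2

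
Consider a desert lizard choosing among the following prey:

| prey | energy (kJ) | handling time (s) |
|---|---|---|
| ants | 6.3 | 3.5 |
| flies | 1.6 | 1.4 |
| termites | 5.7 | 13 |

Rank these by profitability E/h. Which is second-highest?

flies

Profitability E/h (kJ/s): ants = 6.3/3.5 = 1.8, flies = 1.6/1.4 = 1.14, termites = 5.7/13 = 0.438.
Ranked: ants > flies > termites.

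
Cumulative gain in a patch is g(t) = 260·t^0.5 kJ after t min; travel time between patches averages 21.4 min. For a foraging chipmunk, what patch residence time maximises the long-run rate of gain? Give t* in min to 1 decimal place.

21.4 min

Optimal t* satisfies g'(t*) = g(t*)/(T + t*).
g'(t) = 0.5·260·t^-0.5. Setting 0.5·260·t^-0.5 = 260·t^0.5/(21.4+t) gives 0.5(21.4+t) = t, so 0.50·t = 0.5×21.4.
t* = 0.5×21.4/0.50 = 21.4 min.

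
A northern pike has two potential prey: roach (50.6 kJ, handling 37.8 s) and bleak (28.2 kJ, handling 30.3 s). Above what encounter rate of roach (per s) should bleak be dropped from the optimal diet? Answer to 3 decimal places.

0.060 per s

At the threshold, the rate on roach alone equals the profitability of bleak: λ·50.6/(1 + λ·37.8) = 28.2/30.3 = 0.9307.
Rearranging, λ(50.6 − 0.9307×37.8) = 0.9307, so λ = 0.9307/15.42 = 0.06036 per s.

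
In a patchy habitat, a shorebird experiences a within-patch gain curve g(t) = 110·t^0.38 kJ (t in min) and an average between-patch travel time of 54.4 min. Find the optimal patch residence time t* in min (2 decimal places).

33.34 min

Maximise g(t)/(T+t): set derivative to zero → g'(t)(T+t) = g(t).
g'(t) = 0.38·110·t^-0.62. Setting 0.38·110·t^-0.62 = 110·t^0.38/(54.4+t) gives 0.38(54.4+t) = t, so 0.62·t = 0.38×54.4.
t* = 0.38×54.4/0.62 = 33.34 min.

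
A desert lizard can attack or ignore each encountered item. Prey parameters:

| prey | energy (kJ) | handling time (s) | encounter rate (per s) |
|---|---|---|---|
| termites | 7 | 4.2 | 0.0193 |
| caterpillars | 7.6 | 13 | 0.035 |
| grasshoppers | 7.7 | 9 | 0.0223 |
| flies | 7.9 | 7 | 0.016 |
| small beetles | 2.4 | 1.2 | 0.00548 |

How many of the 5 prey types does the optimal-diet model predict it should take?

Profitabilities (E/h, kJ/s): small beetles 2, termites 1.67, flies 1.13, grasshoppers 0.856, caterpillars 0.585. Add prey in this order while the next type's profitability exceeds the intake rate on those already taken.
Rate on top 1: 0.01307. termites: 1.67 > 0.01307 → include.
Rate on top 2: 0.1363. flies: 1.13 > 0.1363 → include.
Rate on top 3: 0.2289. grasshoppers: 0.856 > 0.2289 → include.
Rate on top 4: 0.3188. caterpillars: 0.585 > 0.3188 → include.
Optimal diet: small beetles, termites, flies, grasshoppers, caterpillars — 5 of 5 types.

5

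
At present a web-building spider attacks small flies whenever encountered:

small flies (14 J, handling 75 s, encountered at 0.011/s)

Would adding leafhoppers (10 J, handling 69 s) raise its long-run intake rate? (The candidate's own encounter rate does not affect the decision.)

Yes

Current rate: (0.011×14)/(1 + 0.011×75) = 0.08438 J/s.
Profitability of leafhoppers: 10/69 = 0.1449 J/s.
0.1449 > 0.08438, so adding leafhoppers raises the average — include it.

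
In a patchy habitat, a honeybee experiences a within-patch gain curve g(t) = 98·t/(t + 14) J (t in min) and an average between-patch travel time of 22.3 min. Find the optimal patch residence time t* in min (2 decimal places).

17.67 min

Maximise g(t)/(T+t): set derivative to zero → g'(t)(T+t) = g(t).
g'(t) = 98·14/(t + 14)². Setting 98·14/(t+14)² = 98t/[(t+14)(22.3+t)] gives 14(22.3+t) = t(t+14), so t² = 14×22.3 = 312.2.
t* = √312.2 = 17.67 min.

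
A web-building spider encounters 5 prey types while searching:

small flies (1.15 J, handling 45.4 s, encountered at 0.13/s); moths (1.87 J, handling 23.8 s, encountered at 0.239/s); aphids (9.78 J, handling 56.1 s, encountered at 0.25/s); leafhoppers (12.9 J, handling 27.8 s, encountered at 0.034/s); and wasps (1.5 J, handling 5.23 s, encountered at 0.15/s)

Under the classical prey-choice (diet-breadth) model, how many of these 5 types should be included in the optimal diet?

2

Profitabilities (E/h, J/s): leafhoppers 0.464, wasps 0.287, aphids 0.174, moths 0.0786, small flies 0.0253. Add prey in this order while the next type's profitability exceeds the intake rate on those already taken.
Rate on top 1: 0.2255. wasps: 0.287 > 0.2255 → include.
Rate on top 2: 0.2431. aphids: 0.174 < 0.2431 → exclude; stop.
Optimal diet: leafhoppers, wasps — 2 of 5 types.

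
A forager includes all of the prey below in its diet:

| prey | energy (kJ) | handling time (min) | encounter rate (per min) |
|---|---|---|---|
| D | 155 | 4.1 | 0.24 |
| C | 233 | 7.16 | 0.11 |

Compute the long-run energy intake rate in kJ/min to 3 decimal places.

R = Σλ_iE_i / (1 + Σλ_ih_i)
Numerator: 0.24×155 + 0.11×233 = 62.83
Denominator: 1 + 0.24×4.1 + 0.11×7.16 = 2.772
R = 62.83/2.772 = 22.67 kJ/min

22.669 kJ/min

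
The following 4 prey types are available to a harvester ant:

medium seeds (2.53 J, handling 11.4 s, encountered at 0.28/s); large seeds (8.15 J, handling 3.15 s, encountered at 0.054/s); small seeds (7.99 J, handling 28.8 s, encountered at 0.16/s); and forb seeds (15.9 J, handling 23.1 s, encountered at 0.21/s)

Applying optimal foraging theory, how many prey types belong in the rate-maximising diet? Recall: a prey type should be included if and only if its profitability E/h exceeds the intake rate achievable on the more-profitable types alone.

Rank by E/h (J/s): large seeds 2.59, forb seeds 0.688, small seeds 0.277, medium seeds 0.222. Include each in turn until the next type's E/h falls below the running intake rate.
Rate on top 1: 0.3761. forb seeds: 0.688 > 0.3761 → include.
Rate on top 2: 0.6276. small seeds: 0.277 < 0.6276 → exclude; stop.
Optimal diet: large seeds, forb seeds — 2 of 4 types.

2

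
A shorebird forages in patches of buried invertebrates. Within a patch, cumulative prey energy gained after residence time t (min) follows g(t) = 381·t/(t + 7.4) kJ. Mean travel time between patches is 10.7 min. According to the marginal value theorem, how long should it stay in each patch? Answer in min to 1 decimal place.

8.9 min

Maximise g(t)/(T+t): set derivative to zero → g'(t)(T+t) = g(t).
g'(t) = 381·7.4/(t + 7.4)². Setting 381·7.4/(t+7.4)² = 381t/[(t+7.4)(10.7+t)] gives 7.4(10.7+t) = t(t+7.4), so t² = 7.4×10.7 = 79.18.
t* = √79.18 = 8.898 min.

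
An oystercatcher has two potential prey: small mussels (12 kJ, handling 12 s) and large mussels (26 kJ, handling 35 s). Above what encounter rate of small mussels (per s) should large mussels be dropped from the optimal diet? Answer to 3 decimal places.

0.241 per s

Drop large mussels once their profitability E₂/h₂ falls below the rate achievable on small mussels alone: E₂/h₂ = λE₁/(1 + λh₁).
Solve for λ: λE₁h₂ = E₂(1 + λh₁) → λ(E₁h₂ − E₂h₁) = E₂ → λ = E₂/(E₁h₂ − E₂h₁).
λ = 26/(12×35 − 26×12) = 26/108 = 0.2407 per s.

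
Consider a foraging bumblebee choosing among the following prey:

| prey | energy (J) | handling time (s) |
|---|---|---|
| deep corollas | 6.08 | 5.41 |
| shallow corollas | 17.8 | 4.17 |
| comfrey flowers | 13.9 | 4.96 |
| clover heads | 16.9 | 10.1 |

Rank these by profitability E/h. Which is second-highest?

In descending order of E/h:
shallow corollas: 17.8/4.17 = 4.27 J/s
comfrey flowers: 13.9/4.96 = 2.8 J/s
clover heads: 16.9/10.1 = 1.67 J/s
deep corollas: 6.08/5.41 = 1.12 J/s

comfrey flowers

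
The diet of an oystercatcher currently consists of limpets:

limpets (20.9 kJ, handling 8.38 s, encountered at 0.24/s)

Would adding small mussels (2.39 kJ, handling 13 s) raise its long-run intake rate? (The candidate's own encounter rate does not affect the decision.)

Current rate: (0.24×20.9)/(1 + 0.24×8.38) = 1.666 kJ/s.
Profitability of small mussels: 2.39/13 = 0.1838 kJ/s.
Since 0.1838 < R, time spent handling small mussels is better spent searching.

No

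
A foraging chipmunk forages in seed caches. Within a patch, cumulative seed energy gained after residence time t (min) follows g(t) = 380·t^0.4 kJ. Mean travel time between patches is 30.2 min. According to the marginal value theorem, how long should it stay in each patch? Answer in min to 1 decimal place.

20.1 min

Maximise g(t)/(T+t): set derivative to zero → g'(t)(T+t) = g(t).
g'(t) = 0.4·380·t^-0.6. Setting 0.4·380·t^-0.6 = 380·t^0.4/(30.2+t) gives 0.4(30.2+t) = t, so 0.60·t = 0.4×30.2.
t* = 0.4×30.2/0.60 = 20.13 min.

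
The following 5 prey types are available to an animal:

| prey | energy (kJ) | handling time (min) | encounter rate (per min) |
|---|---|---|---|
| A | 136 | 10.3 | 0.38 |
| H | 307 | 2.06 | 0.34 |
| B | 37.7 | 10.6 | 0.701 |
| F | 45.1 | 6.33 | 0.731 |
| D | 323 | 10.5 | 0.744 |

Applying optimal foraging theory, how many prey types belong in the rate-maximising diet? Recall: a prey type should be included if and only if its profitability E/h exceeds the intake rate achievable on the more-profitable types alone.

1

Profitabilities (E/h, kJ/min): H 149, D 30.8, A 13.2, F 7.12, B 3.56. Add prey in this order while the next type's profitability exceeds the intake rate on those already taken.
Rate on top 1: 61.39. D: 30.8 < 61.39 → exclude; stop.
Optimal diet: H — 1 of 5 types.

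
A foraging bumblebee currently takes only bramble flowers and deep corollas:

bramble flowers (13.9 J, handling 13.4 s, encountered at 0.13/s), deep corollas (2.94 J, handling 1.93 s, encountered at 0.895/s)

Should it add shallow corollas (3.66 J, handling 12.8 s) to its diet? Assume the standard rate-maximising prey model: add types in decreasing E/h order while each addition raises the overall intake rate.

No

Current rate: (0.13×13.9 + 0.895×2.94)/(1 + 0.13×13.4 + 0.895×1.93) = 0.9931 J/s.
shallow corollas: E/h = 3.66/12.8 = 0.2859 J/s.
Since 0.2859 < R, time spent handling shallow corollas is better spent searching.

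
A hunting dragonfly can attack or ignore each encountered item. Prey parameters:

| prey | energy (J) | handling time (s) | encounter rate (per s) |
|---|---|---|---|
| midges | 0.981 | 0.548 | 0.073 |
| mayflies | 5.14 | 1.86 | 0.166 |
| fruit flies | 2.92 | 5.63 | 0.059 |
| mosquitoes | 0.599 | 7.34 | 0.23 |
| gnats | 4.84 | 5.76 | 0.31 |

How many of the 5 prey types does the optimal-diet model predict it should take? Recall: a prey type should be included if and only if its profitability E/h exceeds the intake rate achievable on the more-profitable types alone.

Profitabilities (E/h, J/s): mayflies 2.76, midges 1.79, gnats 0.84, fruit flies 0.519, mosquitoes 0.0816. Add prey in this order while the next type's profitability exceeds the intake rate on those already taken.
Rate on top 1: 0.6519. midges: 1.79 > 0.6519 → include.
Rate on top 2: 0.6857. gnats: 0.84 > 0.6857 → include.
Rate on top 3: 0.7738. fruit flies: 0.519 < 0.7738 → exclude; stop.
Optimal diet: mayflies, midges, gnats — 3 of 5 types.

3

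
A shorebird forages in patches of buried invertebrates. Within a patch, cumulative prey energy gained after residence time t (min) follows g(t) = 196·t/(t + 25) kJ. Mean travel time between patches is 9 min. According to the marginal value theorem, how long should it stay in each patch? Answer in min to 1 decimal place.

Maximise g(t)/(T+t): set derivative to zero → g'(t)(T+t) = g(t).
g'(t) = 196·25/(t + 25)². Setting 196·25/(t+25)² = 196t/[(t+25)(9+t)] gives 25(9+t) = t(t+25), so t² = 25×9 = 225.
t* = √225 = 15 min.

15.0 min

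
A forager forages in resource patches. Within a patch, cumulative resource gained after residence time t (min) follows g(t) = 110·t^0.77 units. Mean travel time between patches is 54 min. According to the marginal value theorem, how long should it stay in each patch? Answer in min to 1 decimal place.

180.8 min

Optimal t* satisfies g'(t*) = g(t*)/(T + t*).
g'(t) = 0.77·110·t^-0.23. Setting 0.77·110·t^-0.23 = 110·t^0.77/(54+t) gives 0.77(54+t) = t, so 0.23·t = 0.77×54.
t* = 0.77×54/0.23 = 180.8 min.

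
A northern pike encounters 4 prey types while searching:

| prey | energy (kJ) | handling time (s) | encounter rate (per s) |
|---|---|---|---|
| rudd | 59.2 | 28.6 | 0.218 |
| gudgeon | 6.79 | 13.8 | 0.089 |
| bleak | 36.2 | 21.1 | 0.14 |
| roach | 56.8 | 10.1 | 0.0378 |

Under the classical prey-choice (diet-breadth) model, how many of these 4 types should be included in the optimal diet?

Rank by E/h (kJ/s): roach 5.62, rudd 2.07, bleak 1.72, gudgeon 0.492. Include each in turn until the next type's E/h falls below the running intake rate.
Rate on top 1: 1.554. rudd: 2.07 > 1.554 → include.
Rate on top 2: 1.976. bleak: 1.72 < 1.976 → exclude; stop.
Optimal diet: roach, rudd — 2 of 4 types.

2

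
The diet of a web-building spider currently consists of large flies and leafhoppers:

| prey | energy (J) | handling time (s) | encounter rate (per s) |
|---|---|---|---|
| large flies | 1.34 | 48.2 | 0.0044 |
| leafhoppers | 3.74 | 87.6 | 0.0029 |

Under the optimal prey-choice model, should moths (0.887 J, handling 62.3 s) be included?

Current rate: (0.0044×1.34 + 0.0029×3.74)/(1 + 0.0044×48.2 + 0.0029×87.6) = 0.01142 J/s.
Profitability of moths: 0.887/62.3 = 0.01424 J/s.
Since 0.01424 > R, including moths increases the long-run rate.

Yes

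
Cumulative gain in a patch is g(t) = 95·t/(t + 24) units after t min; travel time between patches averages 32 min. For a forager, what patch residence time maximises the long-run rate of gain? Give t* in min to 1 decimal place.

27.7 min

Optimal t* satisfies g'(t*) = g(t*)/(T + t*).
g'(t) = 95·24/(t + 24)². Setting 95·24/(t+24)² = 95t/[(t+24)(32+t)] gives 24(32+t) = t(t+24), so t² = 24×32 = 768.
t* = √768 = 27.71 min.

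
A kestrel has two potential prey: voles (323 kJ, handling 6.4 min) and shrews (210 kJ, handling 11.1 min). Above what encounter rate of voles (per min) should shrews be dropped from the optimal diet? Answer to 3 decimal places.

0.094 per min

The zero-one rule: include shrews iff E₂/h₂ > λE₁/(1+λh₁). Equality gives the switch point.
λE₁h₂ = E₂ + λE₂h₁ ⇒ λ = E₂/(E₁h₂ − E₂h₁) = 210/(3585 − 1344) = 0.0937 per min.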